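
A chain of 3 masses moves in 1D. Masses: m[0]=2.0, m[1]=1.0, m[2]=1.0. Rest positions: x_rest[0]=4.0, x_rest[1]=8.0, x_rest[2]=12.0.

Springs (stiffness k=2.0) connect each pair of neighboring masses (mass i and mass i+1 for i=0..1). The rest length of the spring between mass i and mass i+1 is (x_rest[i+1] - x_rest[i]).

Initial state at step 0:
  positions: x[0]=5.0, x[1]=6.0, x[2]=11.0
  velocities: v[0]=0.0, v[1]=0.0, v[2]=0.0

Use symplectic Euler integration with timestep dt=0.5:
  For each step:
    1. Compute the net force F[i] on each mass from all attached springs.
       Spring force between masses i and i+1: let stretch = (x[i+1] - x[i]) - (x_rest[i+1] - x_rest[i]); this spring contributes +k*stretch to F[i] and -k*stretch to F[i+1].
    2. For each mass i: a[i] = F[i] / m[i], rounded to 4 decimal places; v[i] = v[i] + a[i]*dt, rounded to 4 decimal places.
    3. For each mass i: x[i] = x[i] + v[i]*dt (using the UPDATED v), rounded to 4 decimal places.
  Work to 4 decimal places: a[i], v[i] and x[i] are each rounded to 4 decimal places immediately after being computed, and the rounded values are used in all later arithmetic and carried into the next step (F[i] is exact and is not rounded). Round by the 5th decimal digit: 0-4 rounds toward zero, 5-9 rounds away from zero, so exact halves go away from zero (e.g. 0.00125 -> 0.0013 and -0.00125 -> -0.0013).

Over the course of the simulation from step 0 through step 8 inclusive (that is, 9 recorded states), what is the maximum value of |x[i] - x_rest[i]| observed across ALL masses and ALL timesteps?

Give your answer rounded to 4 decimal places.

Step 0: x=[5.0000 6.0000 11.0000] v=[0.0000 0.0000 0.0000]
Step 1: x=[4.2500 8.0000 10.5000] v=[-1.5000 4.0000 -1.0000]
Step 2: x=[3.4375 9.3750 10.7500] v=[-1.6250 2.7500 0.5000]
Step 3: x=[3.1094 8.4688 12.3125] v=[-0.6563 -1.8125 3.1250]
Step 4: x=[3.1211 6.8047 13.9532] v=[0.0234 -3.3282 3.2813]
Step 5: x=[3.0537 6.8731 14.0196] v=[-0.1348 0.1367 0.1328]
Step 6: x=[2.9412 8.6050 12.5128] v=[-0.2251 3.4638 -3.0137]
Step 7: x=[3.2446 9.4589 11.0521] v=[0.6068 1.7078 -2.9215]
Step 8: x=[4.1016 8.0023 10.7948] v=[1.7140 -2.9133 -0.5147]
Max displacement = 2.0196

Answer: 2.0196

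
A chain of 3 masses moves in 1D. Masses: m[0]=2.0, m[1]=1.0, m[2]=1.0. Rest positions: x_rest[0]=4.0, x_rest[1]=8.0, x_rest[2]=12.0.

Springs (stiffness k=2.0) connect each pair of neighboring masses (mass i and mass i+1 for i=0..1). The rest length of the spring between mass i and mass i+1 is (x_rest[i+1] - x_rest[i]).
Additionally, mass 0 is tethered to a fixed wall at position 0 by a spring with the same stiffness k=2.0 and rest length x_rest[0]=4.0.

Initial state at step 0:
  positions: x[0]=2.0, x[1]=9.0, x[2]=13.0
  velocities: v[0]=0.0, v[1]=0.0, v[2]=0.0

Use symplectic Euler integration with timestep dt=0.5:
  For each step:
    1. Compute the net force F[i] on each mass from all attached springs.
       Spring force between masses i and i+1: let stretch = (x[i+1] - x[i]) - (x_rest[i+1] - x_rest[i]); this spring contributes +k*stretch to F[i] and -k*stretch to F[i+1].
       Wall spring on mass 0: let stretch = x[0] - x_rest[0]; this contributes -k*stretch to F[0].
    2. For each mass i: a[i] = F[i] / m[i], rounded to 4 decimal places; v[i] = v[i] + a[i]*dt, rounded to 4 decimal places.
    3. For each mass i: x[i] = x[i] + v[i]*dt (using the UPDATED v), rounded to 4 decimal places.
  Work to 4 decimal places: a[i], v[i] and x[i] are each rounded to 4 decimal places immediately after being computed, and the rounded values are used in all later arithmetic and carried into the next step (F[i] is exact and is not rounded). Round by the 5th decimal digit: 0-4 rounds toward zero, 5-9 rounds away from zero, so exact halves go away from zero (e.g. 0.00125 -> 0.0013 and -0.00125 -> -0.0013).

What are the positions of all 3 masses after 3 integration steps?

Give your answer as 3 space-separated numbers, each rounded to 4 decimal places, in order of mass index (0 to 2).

Step 0: x=[2.0000 9.0000 13.0000] v=[0.0000 0.0000 0.0000]
Step 1: x=[3.2500 7.5000 13.0000] v=[2.5000 -3.0000 0.0000]
Step 2: x=[4.7500 6.6250 12.2500] v=[3.0000 -1.7500 -1.5000]
Step 3: x=[5.5313 7.6250 10.6875] v=[1.5625 2.0000 -3.1250]

Answer: 5.5313 7.6250 10.6875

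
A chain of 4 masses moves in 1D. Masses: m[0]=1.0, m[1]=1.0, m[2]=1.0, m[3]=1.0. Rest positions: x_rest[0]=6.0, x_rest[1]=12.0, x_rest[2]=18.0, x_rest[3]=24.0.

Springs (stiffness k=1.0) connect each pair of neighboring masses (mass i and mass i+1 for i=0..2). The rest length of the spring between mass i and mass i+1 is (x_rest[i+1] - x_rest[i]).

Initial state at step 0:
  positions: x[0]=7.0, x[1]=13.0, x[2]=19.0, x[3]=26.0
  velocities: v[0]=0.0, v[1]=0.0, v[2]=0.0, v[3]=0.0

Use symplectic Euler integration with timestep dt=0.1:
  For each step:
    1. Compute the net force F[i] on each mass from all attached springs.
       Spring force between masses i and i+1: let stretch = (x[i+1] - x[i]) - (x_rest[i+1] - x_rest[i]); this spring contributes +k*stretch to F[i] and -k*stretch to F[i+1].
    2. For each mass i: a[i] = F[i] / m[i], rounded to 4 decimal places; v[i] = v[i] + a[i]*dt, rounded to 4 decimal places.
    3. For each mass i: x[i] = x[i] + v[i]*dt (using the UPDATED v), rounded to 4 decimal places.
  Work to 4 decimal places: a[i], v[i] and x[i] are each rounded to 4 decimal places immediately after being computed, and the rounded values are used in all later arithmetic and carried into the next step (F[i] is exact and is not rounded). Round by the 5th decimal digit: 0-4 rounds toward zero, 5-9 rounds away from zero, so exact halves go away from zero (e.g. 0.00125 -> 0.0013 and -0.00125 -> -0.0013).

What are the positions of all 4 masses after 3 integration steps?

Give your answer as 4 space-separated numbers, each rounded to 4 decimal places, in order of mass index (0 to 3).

Answer: 7.0000 13.0005 19.0585 25.9410

Derivation:
Step 0: x=[7.0000 13.0000 19.0000 26.0000] v=[0.0000 0.0000 0.0000 0.0000]
Step 1: x=[7.0000 13.0000 19.0100 25.9900] v=[0.0000 0.0000 0.1000 -0.1000]
Step 2: x=[7.0000 13.0001 19.0297 25.9702] v=[0.0000 0.0010 0.1970 -0.1980]
Step 3: x=[7.0000 13.0005 19.0585 25.9410] v=[0.0000 0.0040 0.2881 -0.2921]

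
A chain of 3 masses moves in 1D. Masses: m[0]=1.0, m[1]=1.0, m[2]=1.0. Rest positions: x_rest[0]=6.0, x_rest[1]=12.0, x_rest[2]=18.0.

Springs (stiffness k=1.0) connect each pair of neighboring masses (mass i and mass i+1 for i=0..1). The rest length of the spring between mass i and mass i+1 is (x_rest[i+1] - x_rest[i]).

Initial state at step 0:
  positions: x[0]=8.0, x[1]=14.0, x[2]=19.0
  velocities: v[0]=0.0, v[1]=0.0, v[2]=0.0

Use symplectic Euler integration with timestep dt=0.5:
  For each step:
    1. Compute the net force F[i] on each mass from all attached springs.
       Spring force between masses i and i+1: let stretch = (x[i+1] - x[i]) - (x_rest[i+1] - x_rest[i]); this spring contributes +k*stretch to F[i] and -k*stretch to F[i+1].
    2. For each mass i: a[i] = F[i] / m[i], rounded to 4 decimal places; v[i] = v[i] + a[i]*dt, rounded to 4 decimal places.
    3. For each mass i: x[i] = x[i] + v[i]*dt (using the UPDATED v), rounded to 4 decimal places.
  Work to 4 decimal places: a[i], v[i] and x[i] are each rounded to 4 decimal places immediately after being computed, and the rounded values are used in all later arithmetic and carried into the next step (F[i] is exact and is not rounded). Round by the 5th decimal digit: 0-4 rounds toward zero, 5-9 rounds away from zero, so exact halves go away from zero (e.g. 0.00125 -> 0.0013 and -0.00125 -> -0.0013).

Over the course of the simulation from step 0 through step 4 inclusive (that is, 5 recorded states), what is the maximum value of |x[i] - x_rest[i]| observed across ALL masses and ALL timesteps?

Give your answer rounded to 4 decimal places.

Answer: 2.1173

Derivation:
Step 0: x=[8.0000 14.0000 19.0000] v=[0.0000 0.0000 0.0000]
Step 1: x=[8.0000 13.7500 19.2500] v=[0.0000 -0.5000 0.5000]
Step 2: x=[7.9375 13.4375 19.6250] v=[-0.1250 -0.6250 0.7500]
Step 3: x=[7.7500 13.2969 19.9532] v=[-0.3750 -0.2813 0.6563]
Step 4: x=[7.4492 13.4336 20.1173] v=[-0.6016 0.2734 0.3282]
Max displacement = 2.1173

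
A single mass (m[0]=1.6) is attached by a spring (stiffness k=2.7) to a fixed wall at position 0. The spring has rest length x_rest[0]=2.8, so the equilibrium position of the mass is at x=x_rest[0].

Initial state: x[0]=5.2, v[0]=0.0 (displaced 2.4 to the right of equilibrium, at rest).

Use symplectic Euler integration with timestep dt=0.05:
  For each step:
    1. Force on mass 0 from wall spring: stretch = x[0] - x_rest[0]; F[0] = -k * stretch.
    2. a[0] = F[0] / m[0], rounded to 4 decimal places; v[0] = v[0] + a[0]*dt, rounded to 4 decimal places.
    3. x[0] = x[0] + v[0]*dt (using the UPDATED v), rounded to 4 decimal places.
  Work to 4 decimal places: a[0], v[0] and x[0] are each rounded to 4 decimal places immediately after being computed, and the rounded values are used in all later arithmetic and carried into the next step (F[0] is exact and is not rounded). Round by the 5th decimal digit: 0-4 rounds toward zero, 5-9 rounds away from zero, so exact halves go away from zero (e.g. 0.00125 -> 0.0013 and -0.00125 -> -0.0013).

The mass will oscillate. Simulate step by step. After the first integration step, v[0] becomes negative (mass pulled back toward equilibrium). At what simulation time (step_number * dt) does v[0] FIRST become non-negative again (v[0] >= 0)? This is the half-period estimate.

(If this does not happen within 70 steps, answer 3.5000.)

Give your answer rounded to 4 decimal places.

Step 0: x=[5.2000] v=[0.0000]
Step 1: x=[5.1899] v=[-0.2025]
Step 2: x=[5.1697] v=[-0.4042]
Step 3: x=[5.1395] v=[-0.6041]
Step 4: x=[5.0994] v=[-0.8015]
Step 5: x=[5.0496] v=[-0.9955]
Step 6: x=[4.9903] v=[-1.1853]
Step 7: x=[4.9218] v=[-1.3701]
Step 8: x=[4.8443] v=[-1.5491]
Step 9: x=[4.7582] v=[-1.7216]
Step 10: x=[4.6639] v=[-1.8868]
Step 11: x=[4.5617] v=[-2.0441]
Step 12: x=[4.4521] v=[-2.1927]
Step 13: x=[4.3355] v=[-2.3321]
Step 14: x=[4.2124] v=[-2.4617]
Step 15: x=[4.0834] v=[-2.5809]
Step 16: x=[3.9489] v=[-2.6892]
Step 17: x=[3.8096] v=[-2.7861]
Step 18: x=[3.6660] v=[-2.8713]
Step 19: x=[3.5188] v=[-2.9444]
Step 20: x=[3.3685] v=[-3.0051]
Step 21: x=[3.2158] v=[-3.0531]
Step 22: x=[3.0614] v=[-3.0882]
Step 23: x=[2.9059] v=[-3.1103]
Step 24: x=[2.7499] v=[-3.1192]
Step 25: x=[2.5942] v=[-3.1150]
Step 26: x=[2.4393] v=[-3.0976]
Step 27: x=[2.2859] v=[-3.0672]
Step 28: x=[2.1347] v=[-3.0238]
Step 29: x=[1.9863] v=[-2.9677]
Step 30: x=[1.8414] v=[-2.8990]
Step 31: x=[1.7005] v=[-2.8181]
Step 32: x=[1.5642] v=[-2.7253]
Step 33: x=[1.4332] v=[-2.6210]
Step 34: x=[1.3079] v=[-2.5057]
Step 35: x=[1.1889] v=[-2.3798]
Step 36: x=[1.0767] v=[-2.2439]
Step 37: x=[0.9718] v=[-2.0985]
Step 38: x=[0.8746] v=[-1.9442]
Step 39: x=[0.7855] v=[-1.7817]
Step 40: x=[0.7049] v=[-1.6117]
Step 41: x=[0.6332] v=[-1.4349]
Step 42: x=[0.5706] v=[-1.2521]
Step 43: x=[0.5174] v=[-1.0640]
Step 44: x=[0.4738] v=[-0.8714]
Step 45: x=[0.4400] v=[-0.6751]
Step 46: x=[0.4162] v=[-0.4760]
Step 47: x=[0.4025] v=[-0.2749]
Step 48: x=[0.3989] v=[-0.0726]
Step 49: x=[0.4054] v=[0.1300]
First v>=0 after going negative at step 49, time=2.4500

Answer: 2.4500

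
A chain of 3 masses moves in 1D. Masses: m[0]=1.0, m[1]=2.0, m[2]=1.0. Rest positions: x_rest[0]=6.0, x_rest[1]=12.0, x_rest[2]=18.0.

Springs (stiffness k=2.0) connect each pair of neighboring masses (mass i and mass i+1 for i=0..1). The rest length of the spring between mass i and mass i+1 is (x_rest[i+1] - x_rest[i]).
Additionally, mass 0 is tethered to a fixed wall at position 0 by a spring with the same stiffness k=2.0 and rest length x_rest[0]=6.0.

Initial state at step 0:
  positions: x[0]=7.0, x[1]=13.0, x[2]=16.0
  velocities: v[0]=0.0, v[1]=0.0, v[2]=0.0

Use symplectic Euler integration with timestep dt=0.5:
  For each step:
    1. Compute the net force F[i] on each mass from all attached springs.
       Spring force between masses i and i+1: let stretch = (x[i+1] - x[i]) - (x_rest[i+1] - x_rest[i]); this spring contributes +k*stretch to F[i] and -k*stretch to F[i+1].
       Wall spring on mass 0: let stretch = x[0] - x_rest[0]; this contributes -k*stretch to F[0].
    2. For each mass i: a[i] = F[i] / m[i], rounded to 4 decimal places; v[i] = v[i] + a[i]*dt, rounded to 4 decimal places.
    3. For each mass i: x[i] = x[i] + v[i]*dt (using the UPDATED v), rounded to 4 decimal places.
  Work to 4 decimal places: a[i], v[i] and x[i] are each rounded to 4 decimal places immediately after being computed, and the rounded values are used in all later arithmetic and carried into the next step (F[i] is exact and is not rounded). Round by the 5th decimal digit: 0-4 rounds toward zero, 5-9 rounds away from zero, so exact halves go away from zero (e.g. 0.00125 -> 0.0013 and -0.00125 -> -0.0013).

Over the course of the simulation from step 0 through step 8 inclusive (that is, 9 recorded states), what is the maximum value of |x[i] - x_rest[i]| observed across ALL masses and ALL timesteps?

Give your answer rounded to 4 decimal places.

Answer: 2.2500

Derivation:
Step 0: x=[7.0000 13.0000 16.0000] v=[0.0000 0.0000 0.0000]
Step 1: x=[6.5000 12.2500 17.5000] v=[-1.0000 -1.5000 3.0000]
Step 2: x=[5.6250 11.3750 19.3750] v=[-1.7500 -1.7500 3.7500]
Step 3: x=[4.8125 11.0625 20.2500] v=[-1.6250 -0.6250 1.7500]
Step 4: x=[4.7188 11.4844 19.5313] v=[-0.1875 0.8438 -1.4375]
Step 5: x=[5.6485 12.2267 17.7891] v=[1.8593 1.4845 -3.4844]
Step 6: x=[7.0430 12.7150 16.2657] v=[2.7890 0.9766 -3.0468]
Step 7: x=[7.7520 12.6730 15.9670] v=[1.4180 -0.0841 -0.5975]
Step 8: x=[7.0455 12.2242 17.0213] v=[-1.4130 -0.8976 2.1085]
Max displacement = 2.2500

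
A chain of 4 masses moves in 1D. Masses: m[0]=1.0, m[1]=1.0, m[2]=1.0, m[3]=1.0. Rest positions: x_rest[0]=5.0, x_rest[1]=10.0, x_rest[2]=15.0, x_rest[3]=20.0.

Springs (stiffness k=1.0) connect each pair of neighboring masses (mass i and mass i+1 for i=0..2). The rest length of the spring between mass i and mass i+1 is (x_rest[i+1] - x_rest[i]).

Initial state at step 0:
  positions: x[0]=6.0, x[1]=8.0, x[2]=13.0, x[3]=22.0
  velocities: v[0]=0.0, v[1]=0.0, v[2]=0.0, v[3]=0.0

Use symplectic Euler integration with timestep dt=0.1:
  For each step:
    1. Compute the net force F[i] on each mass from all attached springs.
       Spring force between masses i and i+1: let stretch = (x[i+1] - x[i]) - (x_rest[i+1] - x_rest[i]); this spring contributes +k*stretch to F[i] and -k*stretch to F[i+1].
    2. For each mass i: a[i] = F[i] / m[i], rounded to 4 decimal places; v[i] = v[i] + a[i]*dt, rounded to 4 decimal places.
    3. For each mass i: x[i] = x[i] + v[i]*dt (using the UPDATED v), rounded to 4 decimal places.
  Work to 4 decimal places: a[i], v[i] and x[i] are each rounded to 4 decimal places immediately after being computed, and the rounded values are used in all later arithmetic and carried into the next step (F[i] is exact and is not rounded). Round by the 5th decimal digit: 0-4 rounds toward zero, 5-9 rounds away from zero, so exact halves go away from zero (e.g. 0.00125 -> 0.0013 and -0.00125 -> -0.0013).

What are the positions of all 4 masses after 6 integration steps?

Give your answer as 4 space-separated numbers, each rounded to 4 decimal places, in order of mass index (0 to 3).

Step 0: x=[6.0000 8.0000 13.0000 22.0000] v=[0.0000 0.0000 0.0000 0.0000]
Step 1: x=[5.9700 8.0300 13.0400 21.9600] v=[-0.3000 0.3000 0.4000 -0.4000]
Step 2: x=[5.9106 8.0895 13.1191 21.8808] v=[-0.5940 0.5950 0.7910 -0.7920]
Step 3: x=[5.8230 8.1775 13.2355 21.7640] v=[-0.8761 0.8801 1.1642 -1.1682]
Step 4: x=[5.7089 8.2926 13.3866 21.6119] v=[-1.1407 1.1505 1.5113 -1.5211]
Step 5: x=[5.5707 8.4328 13.5690 21.4275] v=[-1.3823 1.4015 1.8244 -1.8436]
Step 6: x=[5.4111 8.5957 13.7787 21.2146] v=[-1.5961 1.6289 2.0966 -2.1295]

Answer: 5.4111 8.5957 13.7787 21.2146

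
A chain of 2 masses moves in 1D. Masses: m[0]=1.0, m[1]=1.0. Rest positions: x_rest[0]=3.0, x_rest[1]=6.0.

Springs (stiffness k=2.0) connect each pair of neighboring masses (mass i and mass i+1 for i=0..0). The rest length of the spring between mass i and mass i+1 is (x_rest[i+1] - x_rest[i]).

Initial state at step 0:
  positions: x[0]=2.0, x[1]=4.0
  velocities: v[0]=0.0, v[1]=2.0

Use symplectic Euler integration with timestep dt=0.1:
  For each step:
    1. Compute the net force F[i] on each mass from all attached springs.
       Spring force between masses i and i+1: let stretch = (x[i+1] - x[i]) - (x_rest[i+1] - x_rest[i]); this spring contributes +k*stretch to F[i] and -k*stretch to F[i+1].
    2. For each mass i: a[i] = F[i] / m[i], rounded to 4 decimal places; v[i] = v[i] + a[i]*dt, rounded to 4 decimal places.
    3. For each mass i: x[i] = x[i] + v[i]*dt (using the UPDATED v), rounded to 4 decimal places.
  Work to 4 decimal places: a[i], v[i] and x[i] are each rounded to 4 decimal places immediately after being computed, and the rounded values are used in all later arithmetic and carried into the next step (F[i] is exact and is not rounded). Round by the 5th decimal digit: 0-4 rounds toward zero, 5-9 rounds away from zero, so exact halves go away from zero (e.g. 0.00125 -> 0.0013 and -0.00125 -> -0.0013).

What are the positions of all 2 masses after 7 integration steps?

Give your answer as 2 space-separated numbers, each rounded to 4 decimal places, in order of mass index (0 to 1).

Step 0: x=[2.0000 4.0000] v=[0.0000 2.0000]
Step 1: x=[1.9800 4.2200] v=[-0.2000 2.2000]
Step 2: x=[1.9448 4.4552] v=[-0.3520 2.3520]
Step 3: x=[1.8998 4.7002] v=[-0.4499 2.4499]
Step 4: x=[1.8508 4.9492] v=[-0.4898 2.4898]
Step 5: x=[1.8038 5.1962] v=[-0.4701 2.4701]
Step 6: x=[1.7646 5.4354] v=[-0.3916 2.3916]
Step 7: x=[1.7389 5.6611] v=[-0.2574 2.2574]

Answer: 1.7389 5.6611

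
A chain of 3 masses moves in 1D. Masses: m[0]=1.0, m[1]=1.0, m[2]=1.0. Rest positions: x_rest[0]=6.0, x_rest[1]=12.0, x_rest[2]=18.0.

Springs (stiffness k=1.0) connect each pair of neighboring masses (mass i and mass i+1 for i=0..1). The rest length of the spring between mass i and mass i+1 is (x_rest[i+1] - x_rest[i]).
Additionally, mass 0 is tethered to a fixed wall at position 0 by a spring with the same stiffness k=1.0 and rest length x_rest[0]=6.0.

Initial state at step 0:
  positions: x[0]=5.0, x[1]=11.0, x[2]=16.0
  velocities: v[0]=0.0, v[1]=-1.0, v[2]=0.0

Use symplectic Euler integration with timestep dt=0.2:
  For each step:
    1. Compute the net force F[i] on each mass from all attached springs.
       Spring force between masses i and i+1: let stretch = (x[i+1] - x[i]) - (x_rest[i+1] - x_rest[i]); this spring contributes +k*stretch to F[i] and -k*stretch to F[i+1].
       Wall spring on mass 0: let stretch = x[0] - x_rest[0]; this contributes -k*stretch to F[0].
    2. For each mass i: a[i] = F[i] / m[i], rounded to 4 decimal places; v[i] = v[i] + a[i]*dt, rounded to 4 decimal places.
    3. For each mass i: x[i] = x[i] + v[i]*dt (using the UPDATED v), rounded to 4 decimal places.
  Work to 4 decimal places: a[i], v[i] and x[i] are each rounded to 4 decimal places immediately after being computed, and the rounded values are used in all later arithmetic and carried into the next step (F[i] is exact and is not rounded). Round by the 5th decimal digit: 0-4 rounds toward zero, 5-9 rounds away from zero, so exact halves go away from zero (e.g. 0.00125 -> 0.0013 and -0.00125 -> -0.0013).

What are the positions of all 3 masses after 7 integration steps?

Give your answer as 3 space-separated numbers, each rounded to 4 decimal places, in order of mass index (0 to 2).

Step 0: x=[5.0000 11.0000 16.0000] v=[0.0000 -1.0000 0.0000]
Step 1: x=[5.0400 10.7600 16.0400] v=[0.2000 -1.2000 0.2000]
Step 2: x=[5.1072 10.5024 16.1088] v=[0.3360 -1.2880 0.3440]
Step 3: x=[5.1859 10.2532 16.1933] v=[0.3936 -1.2458 0.4227]
Step 4: x=[5.2599 10.0390 16.2802] v=[0.3699 -1.0712 0.4347]
Step 5: x=[5.3146 9.8832 16.3575] v=[0.2737 -0.7788 0.3865]
Step 6: x=[5.3395 9.8037 16.4158] v=[0.1245 -0.3977 0.2916]
Step 7: x=[5.3294 9.8101 16.4496] v=[-0.0506 0.0319 0.1692]

Answer: 5.3294 9.8101 16.4496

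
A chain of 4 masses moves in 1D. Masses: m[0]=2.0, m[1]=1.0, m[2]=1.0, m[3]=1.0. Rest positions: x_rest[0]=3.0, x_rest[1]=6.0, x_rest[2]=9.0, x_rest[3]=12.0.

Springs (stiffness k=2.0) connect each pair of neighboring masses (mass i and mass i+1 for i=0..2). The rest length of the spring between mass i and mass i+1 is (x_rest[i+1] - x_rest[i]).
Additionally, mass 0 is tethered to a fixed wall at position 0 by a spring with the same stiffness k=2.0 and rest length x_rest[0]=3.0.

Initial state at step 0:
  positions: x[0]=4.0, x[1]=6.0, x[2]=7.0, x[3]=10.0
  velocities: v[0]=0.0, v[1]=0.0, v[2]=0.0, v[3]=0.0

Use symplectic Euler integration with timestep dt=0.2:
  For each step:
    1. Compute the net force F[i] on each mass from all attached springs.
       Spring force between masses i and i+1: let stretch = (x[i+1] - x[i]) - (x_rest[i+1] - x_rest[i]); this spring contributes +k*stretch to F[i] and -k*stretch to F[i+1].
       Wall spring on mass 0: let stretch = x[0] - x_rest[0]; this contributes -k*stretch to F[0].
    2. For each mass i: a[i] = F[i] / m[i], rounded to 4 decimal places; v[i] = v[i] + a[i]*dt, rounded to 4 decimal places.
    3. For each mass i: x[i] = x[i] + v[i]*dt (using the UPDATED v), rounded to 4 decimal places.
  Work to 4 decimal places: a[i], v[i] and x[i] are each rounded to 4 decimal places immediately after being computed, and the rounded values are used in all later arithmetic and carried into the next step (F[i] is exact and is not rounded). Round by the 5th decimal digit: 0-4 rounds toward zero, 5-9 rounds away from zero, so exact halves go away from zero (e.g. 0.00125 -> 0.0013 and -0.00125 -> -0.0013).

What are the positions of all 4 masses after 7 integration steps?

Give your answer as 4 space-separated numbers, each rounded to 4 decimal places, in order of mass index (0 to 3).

Answer: 2.2336 5.2741 8.7713 10.9945

Derivation:
Step 0: x=[4.0000 6.0000 7.0000 10.0000] v=[0.0000 0.0000 0.0000 0.0000]
Step 1: x=[3.9200 5.9200 7.1600 10.0000] v=[-0.4000 -0.4000 0.8000 0.0000]
Step 2: x=[3.7632 5.7792 7.4480 10.0128] v=[-0.7840 -0.7040 1.4400 0.0640]
Step 3: x=[3.5365 5.6106 7.8077 10.0604] v=[-1.1334 -0.8429 1.7984 0.2381]
Step 4: x=[3.2513 5.4519 8.1718 10.1678] v=[-1.4259 -0.7937 1.8206 0.5370]
Step 5: x=[2.9241 5.3347 8.4780 10.3555] v=[-1.6360 -0.5860 1.5310 0.9386]
Step 6: x=[2.5764 5.2761 8.6829 10.6330] v=[-1.7387 -0.2929 1.0247 1.3876]
Step 7: x=[2.2336 5.2741 8.7713 10.9945] v=[-1.7140 -0.0101 0.4420 1.8076]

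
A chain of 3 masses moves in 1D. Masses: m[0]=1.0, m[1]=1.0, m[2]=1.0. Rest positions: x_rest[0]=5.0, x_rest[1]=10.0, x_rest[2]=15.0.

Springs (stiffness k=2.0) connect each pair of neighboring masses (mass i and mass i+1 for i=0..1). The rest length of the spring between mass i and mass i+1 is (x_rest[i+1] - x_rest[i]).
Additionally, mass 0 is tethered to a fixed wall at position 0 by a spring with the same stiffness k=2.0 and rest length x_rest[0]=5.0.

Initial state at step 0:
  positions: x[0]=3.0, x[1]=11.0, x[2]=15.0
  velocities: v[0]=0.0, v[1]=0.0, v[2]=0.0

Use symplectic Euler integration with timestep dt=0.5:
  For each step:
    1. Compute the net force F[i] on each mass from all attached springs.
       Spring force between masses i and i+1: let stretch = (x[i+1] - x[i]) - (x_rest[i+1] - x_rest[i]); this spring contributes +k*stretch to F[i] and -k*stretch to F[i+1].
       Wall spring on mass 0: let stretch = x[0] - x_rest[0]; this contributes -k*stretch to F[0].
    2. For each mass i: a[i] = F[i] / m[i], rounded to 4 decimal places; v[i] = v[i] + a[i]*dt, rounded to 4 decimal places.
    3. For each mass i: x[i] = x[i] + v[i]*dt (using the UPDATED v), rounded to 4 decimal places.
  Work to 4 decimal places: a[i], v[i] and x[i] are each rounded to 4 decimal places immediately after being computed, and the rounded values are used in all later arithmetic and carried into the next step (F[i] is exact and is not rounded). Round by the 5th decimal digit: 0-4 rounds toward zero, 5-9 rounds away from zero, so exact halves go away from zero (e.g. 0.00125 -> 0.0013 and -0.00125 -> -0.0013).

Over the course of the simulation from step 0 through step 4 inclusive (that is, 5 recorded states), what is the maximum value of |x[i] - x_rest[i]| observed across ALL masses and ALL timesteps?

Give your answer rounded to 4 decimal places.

Answer: 2.0625

Derivation:
Step 0: x=[3.0000 11.0000 15.0000] v=[0.0000 0.0000 0.0000]
Step 1: x=[5.5000 9.0000 15.5000] v=[5.0000 -4.0000 1.0000]
Step 2: x=[7.0000 8.5000 15.2500] v=[3.0000 -1.0000 -0.5000]
Step 3: x=[5.7500 10.6250 14.1250] v=[-2.5000 4.2500 -2.2500]
Step 4: x=[4.0625 12.0625 13.7500] v=[-3.3750 2.8750 -0.7500]
Max displacement = 2.0625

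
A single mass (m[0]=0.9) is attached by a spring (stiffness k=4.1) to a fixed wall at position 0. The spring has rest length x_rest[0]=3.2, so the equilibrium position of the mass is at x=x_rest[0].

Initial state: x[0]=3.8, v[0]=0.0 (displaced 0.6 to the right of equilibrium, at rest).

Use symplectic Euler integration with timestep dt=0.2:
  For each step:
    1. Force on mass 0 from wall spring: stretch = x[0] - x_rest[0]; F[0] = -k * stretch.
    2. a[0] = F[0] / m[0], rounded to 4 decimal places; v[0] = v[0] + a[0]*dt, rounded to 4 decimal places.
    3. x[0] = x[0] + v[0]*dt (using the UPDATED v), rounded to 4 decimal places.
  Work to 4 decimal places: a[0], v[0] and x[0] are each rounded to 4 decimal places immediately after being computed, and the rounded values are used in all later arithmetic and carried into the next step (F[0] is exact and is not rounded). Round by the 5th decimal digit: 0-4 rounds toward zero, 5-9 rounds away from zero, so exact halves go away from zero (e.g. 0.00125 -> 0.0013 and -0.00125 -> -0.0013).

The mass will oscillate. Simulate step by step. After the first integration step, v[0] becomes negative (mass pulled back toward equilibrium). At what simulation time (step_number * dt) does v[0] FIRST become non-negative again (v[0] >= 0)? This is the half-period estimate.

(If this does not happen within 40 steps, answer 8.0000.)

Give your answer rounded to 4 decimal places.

Answer: 1.6000

Derivation:
Step 0: x=[3.8000] v=[0.0000]
Step 1: x=[3.6907] v=[-0.5467]
Step 2: x=[3.4919] v=[-0.9938]
Step 3: x=[3.2399] v=[-1.2598]
Step 4: x=[2.9807] v=[-1.2962]
Step 5: x=[2.7614] v=[-1.0964]
Step 6: x=[2.6220] v=[-0.6968]
Step 7: x=[2.5880] v=[-0.1702]
Step 8: x=[2.6655] v=[0.3874]
First v>=0 after going negative at step 8, time=1.6000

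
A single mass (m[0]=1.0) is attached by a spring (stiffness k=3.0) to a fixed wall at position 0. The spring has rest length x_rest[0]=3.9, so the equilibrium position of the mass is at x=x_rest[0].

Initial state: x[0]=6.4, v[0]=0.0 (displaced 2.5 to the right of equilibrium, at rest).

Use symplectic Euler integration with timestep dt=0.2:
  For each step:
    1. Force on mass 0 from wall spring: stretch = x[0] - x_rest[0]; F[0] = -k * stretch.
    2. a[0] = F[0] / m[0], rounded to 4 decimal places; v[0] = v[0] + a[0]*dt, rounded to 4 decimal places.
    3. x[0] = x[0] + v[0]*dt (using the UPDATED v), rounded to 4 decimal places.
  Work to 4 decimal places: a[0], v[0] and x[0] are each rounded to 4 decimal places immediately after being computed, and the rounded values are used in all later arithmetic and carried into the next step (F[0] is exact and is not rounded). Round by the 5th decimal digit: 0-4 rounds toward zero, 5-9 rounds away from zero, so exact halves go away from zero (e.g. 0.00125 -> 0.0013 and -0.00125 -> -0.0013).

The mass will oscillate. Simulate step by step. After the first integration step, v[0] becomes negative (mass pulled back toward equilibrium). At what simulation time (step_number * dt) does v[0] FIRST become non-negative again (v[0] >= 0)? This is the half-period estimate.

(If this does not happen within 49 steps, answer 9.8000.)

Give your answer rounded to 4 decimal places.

Step 0: x=[6.4000] v=[0.0000]
Step 1: x=[6.1000] v=[-1.5000]
Step 2: x=[5.5360] v=[-2.8200]
Step 3: x=[4.7757] v=[-3.8016]
Step 4: x=[3.9103] v=[-4.3270]
Step 5: x=[3.0437] v=[-4.3332]
Step 6: x=[2.2798] v=[-3.8194]
Step 7: x=[1.7103] v=[-2.8473]
Step 8: x=[1.4036] v=[-1.5335]
Step 9: x=[1.3965] v=[-0.0357]
Step 10: x=[1.6898] v=[1.4664]
First v>=0 after going negative at step 10, time=2.0000

Answer: 2.0000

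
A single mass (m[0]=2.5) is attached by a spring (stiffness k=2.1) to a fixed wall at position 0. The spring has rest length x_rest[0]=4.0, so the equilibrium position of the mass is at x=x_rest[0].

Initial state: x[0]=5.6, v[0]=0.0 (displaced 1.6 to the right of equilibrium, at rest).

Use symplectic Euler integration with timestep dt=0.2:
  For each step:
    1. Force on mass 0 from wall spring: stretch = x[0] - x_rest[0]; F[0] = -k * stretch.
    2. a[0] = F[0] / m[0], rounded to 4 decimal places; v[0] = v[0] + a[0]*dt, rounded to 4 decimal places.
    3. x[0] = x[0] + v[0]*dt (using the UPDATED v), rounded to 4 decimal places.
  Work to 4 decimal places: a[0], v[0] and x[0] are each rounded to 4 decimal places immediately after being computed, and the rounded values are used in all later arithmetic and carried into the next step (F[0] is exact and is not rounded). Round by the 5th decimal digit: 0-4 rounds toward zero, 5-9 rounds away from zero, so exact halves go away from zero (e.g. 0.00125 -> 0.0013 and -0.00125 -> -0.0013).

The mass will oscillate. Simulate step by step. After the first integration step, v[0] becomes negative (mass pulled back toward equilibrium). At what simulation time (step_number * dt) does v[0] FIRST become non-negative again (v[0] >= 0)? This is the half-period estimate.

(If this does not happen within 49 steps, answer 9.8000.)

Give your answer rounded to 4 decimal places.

Answer: 3.6000

Derivation:
Step 0: x=[5.6000] v=[0.0000]
Step 1: x=[5.5462] v=[-0.2688]
Step 2: x=[5.4405] v=[-0.5286]
Step 3: x=[5.2864] v=[-0.7706]
Step 4: x=[5.0891] v=[-0.9867]
Step 5: x=[4.8552] v=[-1.1697]
Step 6: x=[4.5925] v=[-1.3134]
Step 7: x=[4.3099] v=[-1.4129]
Step 8: x=[4.0169] v=[-1.4650]
Step 9: x=[3.7233] v=[-1.4678]
Step 10: x=[3.4390] v=[-1.4213]
Step 11: x=[3.1736] v=[-1.3271]
Step 12: x=[2.9359] v=[-1.1883]
Step 13: x=[2.7340] v=[-1.0095]
Step 14: x=[2.5746] v=[-0.7968]
Step 15: x=[2.4631] v=[-0.5573]
Step 16: x=[2.4033] v=[-0.2991]
Step 17: x=[2.3971] v=[-0.0309]
Step 18: x=[2.4448] v=[0.2384]
First v>=0 after going negative at step 18, time=3.6000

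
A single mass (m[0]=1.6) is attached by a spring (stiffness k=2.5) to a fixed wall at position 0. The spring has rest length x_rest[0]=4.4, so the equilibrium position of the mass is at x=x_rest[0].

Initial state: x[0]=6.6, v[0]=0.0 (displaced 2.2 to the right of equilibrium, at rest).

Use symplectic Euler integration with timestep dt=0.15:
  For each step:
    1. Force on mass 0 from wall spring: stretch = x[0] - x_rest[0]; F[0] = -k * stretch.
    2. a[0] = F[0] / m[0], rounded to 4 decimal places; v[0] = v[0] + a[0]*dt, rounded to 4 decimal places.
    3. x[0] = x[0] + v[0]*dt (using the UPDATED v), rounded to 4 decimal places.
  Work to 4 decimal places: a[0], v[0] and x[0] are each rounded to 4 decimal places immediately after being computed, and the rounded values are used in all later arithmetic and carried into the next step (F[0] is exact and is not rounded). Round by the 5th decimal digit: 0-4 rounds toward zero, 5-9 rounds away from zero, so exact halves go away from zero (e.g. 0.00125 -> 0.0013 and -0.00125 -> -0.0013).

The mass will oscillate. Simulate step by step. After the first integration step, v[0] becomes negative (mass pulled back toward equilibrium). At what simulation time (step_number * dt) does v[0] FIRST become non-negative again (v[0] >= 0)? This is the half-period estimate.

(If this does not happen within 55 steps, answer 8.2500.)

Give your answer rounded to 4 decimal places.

Step 0: x=[6.6000] v=[0.0000]
Step 1: x=[6.5227] v=[-0.5156]
Step 2: x=[6.3707] v=[-1.0131]
Step 3: x=[6.1495] v=[-1.4750]
Step 4: x=[5.8668] v=[-1.8850]
Step 5: x=[5.5325] v=[-2.2288]
Step 6: x=[5.1584] v=[-2.4942]
Step 7: x=[4.7576] v=[-2.6720]
Step 8: x=[4.3442] v=[-2.7558]
Step 9: x=[3.9328] v=[-2.7427]
Step 10: x=[3.5378] v=[-2.6332]
Step 11: x=[3.1731] v=[-2.4311]
Step 12: x=[2.8516] v=[-2.1436]
Step 13: x=[2.5845] v=[-1.7807]
Step 14: x=[2.3812] v=[-1.3552]
Step 15: x=[2.2489] v=[-0.8820]
Step 16: x=[2.1922] v=[-0.3778]
Step 17: x=[2.2132] v=[0.1397]
First v>=0 after going negative at step 17, time=2.5500

Answer: 2.5500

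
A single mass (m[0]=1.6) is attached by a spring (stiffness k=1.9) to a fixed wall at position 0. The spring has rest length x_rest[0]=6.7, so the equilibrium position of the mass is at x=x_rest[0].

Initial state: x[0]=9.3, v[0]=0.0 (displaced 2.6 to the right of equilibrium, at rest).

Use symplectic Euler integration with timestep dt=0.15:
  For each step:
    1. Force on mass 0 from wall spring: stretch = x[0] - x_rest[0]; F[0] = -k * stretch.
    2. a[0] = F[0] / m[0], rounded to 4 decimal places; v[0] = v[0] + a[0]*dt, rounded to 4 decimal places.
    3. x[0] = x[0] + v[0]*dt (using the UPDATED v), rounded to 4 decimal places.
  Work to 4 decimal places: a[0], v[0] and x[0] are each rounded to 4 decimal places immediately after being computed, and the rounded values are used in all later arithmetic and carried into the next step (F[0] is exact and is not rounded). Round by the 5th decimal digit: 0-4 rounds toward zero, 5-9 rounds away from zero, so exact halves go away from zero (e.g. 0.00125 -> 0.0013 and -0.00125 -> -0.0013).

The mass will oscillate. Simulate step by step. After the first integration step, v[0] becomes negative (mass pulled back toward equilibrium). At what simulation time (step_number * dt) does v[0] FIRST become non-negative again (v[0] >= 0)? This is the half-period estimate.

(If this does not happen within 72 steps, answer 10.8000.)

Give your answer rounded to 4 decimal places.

Step 0: x=[9.3000] v=[0.0000]
Step 1: x=[9.2305] v=[-0.4631]
Step 2: x=[9.0934] v=[-0.9139]
Step 3: x=[8.8924] v=[-1.3402]
Step 4: x=[8.6328] v=[-1.7307]
Step 5: x=[8.3216] v=[-2.0750]
Step 6: x=[7.9670] v=[-2.3639]
Step 7: x=[7.5786] v=[-2.5896]
Step 8: x=[7.1667] v=[-2.7461]
Step 9: x=[6.7423] v=[-2.8292]
Step 10: x=[6.3168] v=[-2.8367]
Step 11: x=[5.9015] v=[-2.7684]
Step 12: x=[5.5076] v=[-2.6262]
Step 13: x=[5.1455] v=[-2.4138]
Step 14: x=[4.8250] v=[-2.1369]
Step 15: x=[4.5546] v=[-1.8029]
Step 16: x=[4.3415] v=[-1.4207]
Step 17: x=[4.1914] v=[-1.0006]
Step 18: x=[4.1083] v=[-0.5538]
Step 19: x=[4.0945] v=[-0.0922]
Step 20: x=[4.1503] v=[0.3719]
First v>=0 after going negative at step 20, time=3.0000

Answer: 3.0000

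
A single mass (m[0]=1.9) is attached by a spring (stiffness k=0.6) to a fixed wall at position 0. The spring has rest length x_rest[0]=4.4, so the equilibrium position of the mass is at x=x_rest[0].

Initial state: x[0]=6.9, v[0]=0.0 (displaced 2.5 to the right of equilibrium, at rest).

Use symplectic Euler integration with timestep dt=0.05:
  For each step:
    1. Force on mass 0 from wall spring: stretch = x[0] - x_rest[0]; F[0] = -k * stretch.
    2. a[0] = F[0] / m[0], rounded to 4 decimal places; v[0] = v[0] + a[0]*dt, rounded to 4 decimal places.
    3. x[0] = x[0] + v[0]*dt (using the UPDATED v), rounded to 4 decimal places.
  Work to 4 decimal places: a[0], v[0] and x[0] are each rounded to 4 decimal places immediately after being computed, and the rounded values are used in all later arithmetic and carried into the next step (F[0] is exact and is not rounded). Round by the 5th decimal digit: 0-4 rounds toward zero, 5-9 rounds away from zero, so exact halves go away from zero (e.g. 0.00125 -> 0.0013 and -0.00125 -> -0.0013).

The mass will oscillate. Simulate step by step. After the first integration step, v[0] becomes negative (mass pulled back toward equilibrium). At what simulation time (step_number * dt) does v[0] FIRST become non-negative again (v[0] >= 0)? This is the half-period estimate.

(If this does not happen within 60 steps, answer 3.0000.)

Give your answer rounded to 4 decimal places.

Answer: 3.0000

Derivation:
Step 0: x=[6.9000] v=[0.0000]
Step 1: x=[6.8980] v=[-0.0395]
Step 2: x=[6.8941] v=[-0.0789]
Step 3: x=[6.8882] v=[-0.1183]
Step 4: x=[6.8803] v=[-0.1576]
Step 5: x=[6.8705] v=[-0.1968]
Step 6: x=[6.8587] v=[-0.2358]
Step 7: x=[6.8450] v=[-0.2746]
Step 8: x=[6.8293] v=[-0.3132]
Step 9: x=[6.8117] v=[-0.3516]
Step 10: x=[6.7922] v=[-0.3897]
Step 11: x=[6.7708] v=[-0.4275]
Step 12: x=[6.7476] v=[-0.4649]
Step 13: x=[6.7225] v=[-0.5020]
Step 14: x=[6.6956] v=[-0.5387]
Step 15: x=[6.6669] v=[-0.5749]
Step 16: x=[6.6364] v=[-0.6107]
Step 17: x=[6.6041] v=[-0.6460]
Step 18: x=[6.5701] v=[-0.6808]
Step 19: x=[6.5343] v=[-0.7151]
Step 20: x=[6.4969] v=[-0.7488]
Step 21: x=[6.4578] v=[-0.7819]
Step 22: x=[6.4171] v=[-0.8144]
Step 23: x=[6.3748] v=[-0.8463]
Step 24: x=[6.3309] v=[-0.8775]
Step 25: x=[6.2855] v=[-0.9080]
Step 26: x=[6.2386] v=[-0.9378]
Step 27: x=[6.1903] v=[-0.9668]
Step 28: x=[6.1405] v=[-0.9951]
Step 29: x=[6.0894] v=[-1.0226]
Step 30: x=[6.0369] v=[-1.0493]
Step 31: x=[5.9831] v=[-1.0751]
Step 32: x=[5.9281] v=[-1.1001]
Step 33: x=[5.8719] v=[-1.1242]
Step 34: x=[5.8145] v=[-1.1474]
Step 35: x=[5.7560] v=[-1.1697]
Step 36: x=[5.6964] v=[-1.1911]
Step 37: x=[5.6358] v=[-1.2116]
Step 38: x=[5.5742] v=[-1.2311]
Step 39: x=[5.5117] v=[-1.2496]
Step 40: x=[5.4483] v=[-1.2672]
Step 41: x=[5.3841] v=[-1.2838]
Step 42: x=[5.3191] v=[-1.2993]
Step 43: x=[5.2534] v=[-1.3138]
Step 44: x=[5.1870] v=[-1.3273]
Step 45: x=[5.1200] v=[-1.3397]
Step 46: x=[5.0524] v=[-1.3511]
Step 47: x=[4.9843] v=[-1.3614]
Step 48: x=[4.9158] v=[-1.3706]
Step 49: x=[4.8469] v=[-1.3787]
Step 50: x=[4.7776] v=[-1.3858]
Step 51: x=[4.7080] v=[-1.3918]
Step 52: x=[4.6382] v=[-1.3967]
Step 53: x=[4.5682] v=[-1.4005]
Step 54: x=[4.4980] v=[-1.4032]
Step 55: x=[4.4278] v=[-1.4047]
Step 56: x=[4.3575] v=[-1.4051]
Step 57: x=[4.2873] v=[-1.4044]
Step 58: x=[4.2172] v=[-1.4026]
Step 59: x=[4.1472] v=[-1.3997]
Step 60: x=[4.0774] v=[-1.3957]
v[0] did not become non-negative within 60 steps; using fallback time=3.0000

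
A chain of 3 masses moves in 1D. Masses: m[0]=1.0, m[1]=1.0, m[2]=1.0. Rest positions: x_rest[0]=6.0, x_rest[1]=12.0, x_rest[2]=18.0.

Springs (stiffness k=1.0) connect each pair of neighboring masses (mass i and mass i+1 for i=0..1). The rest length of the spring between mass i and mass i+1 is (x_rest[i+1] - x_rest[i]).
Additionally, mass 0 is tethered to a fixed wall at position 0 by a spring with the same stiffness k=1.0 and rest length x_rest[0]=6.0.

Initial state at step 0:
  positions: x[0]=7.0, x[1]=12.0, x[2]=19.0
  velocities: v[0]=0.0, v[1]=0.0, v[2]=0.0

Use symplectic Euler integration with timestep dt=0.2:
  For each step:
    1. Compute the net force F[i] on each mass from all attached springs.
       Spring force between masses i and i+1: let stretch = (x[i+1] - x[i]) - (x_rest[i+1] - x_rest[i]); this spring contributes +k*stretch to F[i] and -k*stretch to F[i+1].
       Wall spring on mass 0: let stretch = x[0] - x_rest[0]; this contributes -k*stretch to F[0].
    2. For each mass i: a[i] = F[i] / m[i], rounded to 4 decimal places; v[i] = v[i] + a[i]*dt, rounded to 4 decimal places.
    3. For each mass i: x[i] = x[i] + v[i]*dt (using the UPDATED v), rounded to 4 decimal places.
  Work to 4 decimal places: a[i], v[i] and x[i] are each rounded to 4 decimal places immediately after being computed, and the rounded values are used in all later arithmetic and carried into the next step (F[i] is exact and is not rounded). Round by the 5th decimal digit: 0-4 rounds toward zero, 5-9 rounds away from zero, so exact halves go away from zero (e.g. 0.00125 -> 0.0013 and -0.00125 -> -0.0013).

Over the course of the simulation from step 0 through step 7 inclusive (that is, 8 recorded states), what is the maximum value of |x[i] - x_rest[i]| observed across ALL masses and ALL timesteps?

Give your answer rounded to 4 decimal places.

Answer: 1.1079

Derivation:
Step 0: x=[7.0000 12.0000 19.0000] v=[0.0000 0.0000 0.0000]
Step 1: x=[6.9200 12.0800 18.9600] v=[-0.4000 0.4000 -0.2000]
Step 2: x=[6.7696 12.2288 18.8848] v=[-0.7520 0.7440 -0.3760]
Step 3: x=[6.5668 12.4255 18.7834] v=[-1.0141 0.9834 -0.5072]
Step 4: x=[6.3357 12.6421 18.6676] v=[-1.1557 1.0832 -0.5788]
Step 5: x=[6.1034 12.8475 18.5508] v=[-1.1616 1.0270 -0.5839]
Step 6: x=[5.8967 13.0113 18.4459] v=[-1.0335 0.8188 -0.5246]
Step 7: x=[5.7387 13.1079 18.3636] v=[-0.7899 0.4828 -0.4115]
Max displacement = 1.1079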